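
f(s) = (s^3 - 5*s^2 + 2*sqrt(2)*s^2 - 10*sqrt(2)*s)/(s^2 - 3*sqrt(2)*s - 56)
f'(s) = (-2*s + 3*sqrt(2))*(s^3 - 5*s^2 + 2*sqrt(2)*s^2 - 10*sqrt(2)*s)/(s^2 - 3*sqrt(2)*s - 56)^2 + (3*s^2 - 10*s + 4*sqrt(2)*s - 10*sqrt(2))/(s^2 - 3*sqrt(2)*s - 56) = (s^4 - 6*sqrt(2)*s^3 - 180*s^2 + 25*sqrt(2)*s^2 - 224*sqrt(2)*s + 560*s + 560*sqrt(2))/(s^4 - 6*sqrt(2)*s^3 - 94*s^2 + 336*sqrt(2)*s + 3136)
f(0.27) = 0.07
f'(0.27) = 0.26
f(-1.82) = -0.28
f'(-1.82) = -0.03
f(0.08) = 0.02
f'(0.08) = 0.26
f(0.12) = 0.03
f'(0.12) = 0.26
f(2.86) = 0.58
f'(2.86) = 0.05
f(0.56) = 0.15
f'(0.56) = 0.26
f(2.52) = 0.55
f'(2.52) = 0.11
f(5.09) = -0.07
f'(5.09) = -0.81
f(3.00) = 0.59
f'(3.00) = 0.02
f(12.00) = 33.58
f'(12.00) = -8.03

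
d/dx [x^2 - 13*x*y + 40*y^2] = 2*x - 13*y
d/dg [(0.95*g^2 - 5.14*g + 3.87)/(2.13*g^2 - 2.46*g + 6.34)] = (8.6112*g^2 - 4.4402*g - 23.0674)/(4.5369*g^4 - 10.4796*g^3 + 33.06*g^2 - 31.1928*g + 40.1956)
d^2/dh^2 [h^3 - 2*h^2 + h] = 6*h - 4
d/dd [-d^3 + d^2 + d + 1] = -3*d^2 + 2*d + 1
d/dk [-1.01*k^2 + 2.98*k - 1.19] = 2.98 - 2.02*k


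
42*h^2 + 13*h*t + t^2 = (6*h + t)*(7*h + t)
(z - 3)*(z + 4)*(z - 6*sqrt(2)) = z^3 - 6*sqrt(2)*z^2 + z^2 - 12*z - 6*sqrt(2)*z + 72*sqrt(2)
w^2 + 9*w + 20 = (w + 4)*(w + 5)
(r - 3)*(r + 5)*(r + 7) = r^3 + 9*r^2 - r - 105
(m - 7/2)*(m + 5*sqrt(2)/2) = m^2 - 7*m/2 + 5*sqrt(2)*m/2 - 35*sqrt(2)/4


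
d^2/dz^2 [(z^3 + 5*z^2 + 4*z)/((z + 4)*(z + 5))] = 40/(z^3 + 15*z^2 + 75*z + 125)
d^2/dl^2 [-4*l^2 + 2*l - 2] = -8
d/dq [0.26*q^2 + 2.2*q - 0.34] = 0.52*q + 2.2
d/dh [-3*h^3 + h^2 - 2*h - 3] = -9*h^2 + 2*h - 2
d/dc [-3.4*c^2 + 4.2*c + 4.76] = 4.2 - 6.8*c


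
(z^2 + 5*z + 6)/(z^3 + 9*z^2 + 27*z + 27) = (z + 2)/(z^2 + 6*z + 9)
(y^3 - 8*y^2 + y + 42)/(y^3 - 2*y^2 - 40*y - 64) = (y^2 - 10*y + 21)/(y^2 - 4*y - 32)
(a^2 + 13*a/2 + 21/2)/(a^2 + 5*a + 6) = (a + 7/2)/(a + 2)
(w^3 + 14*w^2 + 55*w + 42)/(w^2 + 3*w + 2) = (w^2 + 13*w + 42)/(w + 2)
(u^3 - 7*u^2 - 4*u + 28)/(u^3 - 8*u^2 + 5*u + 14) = (u + 2)/(u + 1)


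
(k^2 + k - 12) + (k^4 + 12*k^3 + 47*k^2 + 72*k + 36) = k^4 + 12*k^3 + 48*k^2 + 73*k + 24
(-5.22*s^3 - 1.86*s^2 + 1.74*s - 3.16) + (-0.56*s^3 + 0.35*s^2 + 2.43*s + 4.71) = -5.78*s^3 - 1.51*s^2 + 4.17*s + 1.55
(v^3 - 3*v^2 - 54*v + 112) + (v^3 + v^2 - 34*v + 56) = 2*v^3 - 2*v^2 - 88*v + 168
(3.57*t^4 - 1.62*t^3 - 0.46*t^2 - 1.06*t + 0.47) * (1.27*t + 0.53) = 4.5339*t^5 - 0.1653*t^4 - 1.4428*t^3 - 1.59*t^2 + 0.0350999999999999*t + 0.2491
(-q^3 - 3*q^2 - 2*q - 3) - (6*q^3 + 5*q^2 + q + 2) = -7*q^3 - 8*q^2 - 3*q - 5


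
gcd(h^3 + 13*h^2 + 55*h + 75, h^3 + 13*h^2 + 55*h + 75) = h^3 + 13*h^2 + 55*h + 75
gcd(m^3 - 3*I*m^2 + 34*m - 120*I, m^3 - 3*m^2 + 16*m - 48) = m - 4*I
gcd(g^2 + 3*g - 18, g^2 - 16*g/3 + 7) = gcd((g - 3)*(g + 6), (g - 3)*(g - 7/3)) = g - 3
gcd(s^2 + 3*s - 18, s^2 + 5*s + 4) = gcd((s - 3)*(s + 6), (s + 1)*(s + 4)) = 1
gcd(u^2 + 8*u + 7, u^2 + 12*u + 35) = u + 7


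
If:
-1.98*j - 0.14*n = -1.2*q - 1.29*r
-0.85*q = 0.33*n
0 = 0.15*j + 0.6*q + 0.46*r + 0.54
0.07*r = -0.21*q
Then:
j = -0.66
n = -1.46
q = 0.57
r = -1.70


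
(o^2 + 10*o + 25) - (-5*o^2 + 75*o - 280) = 6*o^2 - 65*o + 305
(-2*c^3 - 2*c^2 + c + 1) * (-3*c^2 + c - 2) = 6*c^5 + 4*c^4 - c^3 + 2*c^2 - c - 2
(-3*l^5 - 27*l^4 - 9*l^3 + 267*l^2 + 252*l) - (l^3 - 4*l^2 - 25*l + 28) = -3*l^5 - 27*l^4 - 10*l^3 + 271*l^2 + 277*l - 28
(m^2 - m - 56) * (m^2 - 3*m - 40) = m^4 - 4*m^3 - 93*m^2 + 208*m + 2240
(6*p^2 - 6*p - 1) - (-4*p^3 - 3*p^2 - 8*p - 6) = 4*p^3 + 9*p^2 + 2*p + 5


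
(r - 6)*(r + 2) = r^2 - 4*r - 12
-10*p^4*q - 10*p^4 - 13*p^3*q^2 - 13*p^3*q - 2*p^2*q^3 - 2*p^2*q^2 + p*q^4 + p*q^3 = (-5*p + q)*(p + q)*(2*p + q)*(p*q + p)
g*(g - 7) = g^2 - 7*g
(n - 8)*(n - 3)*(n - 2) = n^3 - 13*n^2 + 46*n - 48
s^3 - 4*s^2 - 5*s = s*(s - 5)*(s + 1)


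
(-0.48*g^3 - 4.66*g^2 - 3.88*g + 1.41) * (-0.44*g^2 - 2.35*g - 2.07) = 0.2112*g^5 + 3.1784*g^4 + 13.6518*g^3 + 18.1438*g^2 + 4.7181*g - 2.9187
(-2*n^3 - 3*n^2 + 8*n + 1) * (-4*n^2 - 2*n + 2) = 8*n^5 + 16*n^4 - 30*n^3 - 26*n^2 + 14*n + 2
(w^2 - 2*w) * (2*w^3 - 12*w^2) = 2*w^5 - 16*w^4 + 24*w^3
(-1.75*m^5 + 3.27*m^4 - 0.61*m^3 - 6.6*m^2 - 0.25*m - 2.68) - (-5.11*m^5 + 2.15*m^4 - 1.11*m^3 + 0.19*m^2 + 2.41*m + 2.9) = 3.36*m^5 + 1.12*m^4 + 0.5*m^3 - 6.79*m^2 - 2.66*m - 5.58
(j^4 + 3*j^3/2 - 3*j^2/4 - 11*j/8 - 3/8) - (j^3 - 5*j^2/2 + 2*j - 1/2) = j^4 + j^3/2 + 7*j^2/4 - 27*j/8 + 1/8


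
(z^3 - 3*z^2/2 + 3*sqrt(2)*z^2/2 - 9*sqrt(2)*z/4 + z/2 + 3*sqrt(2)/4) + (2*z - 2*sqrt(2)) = z^3 - 3*z^2/2 + 3*sqrt(2)*z^2/2 - 9*sqrt(2)*z/4 + 5*z/2 - 5*sqrt(2)/4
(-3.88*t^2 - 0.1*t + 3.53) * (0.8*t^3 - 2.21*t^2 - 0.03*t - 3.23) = -3.104*t^5 + 8.4948*t^4 + 3.1614*t^3 + 4.7341*t^2 + 0.2171*t - 11.4019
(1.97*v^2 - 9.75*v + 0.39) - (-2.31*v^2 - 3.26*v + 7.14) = 4.28*v^2 - 6.49*v - 6.75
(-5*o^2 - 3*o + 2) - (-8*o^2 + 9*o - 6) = 3*o^2 - 12*o + 8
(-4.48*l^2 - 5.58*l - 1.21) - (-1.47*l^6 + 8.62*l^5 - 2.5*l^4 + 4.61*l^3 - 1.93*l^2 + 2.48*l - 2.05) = 1.47*l^6 - 8.62*l^5 + 2.5*l^4 - 4.61*l^3 - 2.55*l^2 - 8.06*l + 0.84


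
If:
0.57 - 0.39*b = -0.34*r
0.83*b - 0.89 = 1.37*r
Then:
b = 1.90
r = 0.50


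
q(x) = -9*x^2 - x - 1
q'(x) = -18*x - 1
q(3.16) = -94.03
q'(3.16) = -57.88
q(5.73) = -302.23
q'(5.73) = -104.14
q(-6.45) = -368.97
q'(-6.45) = 115.10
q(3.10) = -90.59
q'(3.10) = -56.80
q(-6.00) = -319.00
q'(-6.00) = 107.00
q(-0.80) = -5.96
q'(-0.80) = 13.40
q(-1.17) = -12.15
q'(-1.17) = 20.06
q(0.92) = -9.54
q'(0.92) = -17.56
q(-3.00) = -79.00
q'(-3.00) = 53.00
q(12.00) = -1309.00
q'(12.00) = -217.00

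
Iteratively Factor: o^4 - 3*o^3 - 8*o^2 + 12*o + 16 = (o - 4)*(o^3 + o^2 - 4*o - 4) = (o - 4)*(o + 1)*(o^2 - 4) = (o - 4)*(o - 2)*(o + 1)*(o + 2)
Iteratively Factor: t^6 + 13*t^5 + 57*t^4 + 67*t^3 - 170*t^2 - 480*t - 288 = (t - 2)*(t^5 + 15*t^4 + 87*t^3 + 241*t^2 + 312*t + 144) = (t - 2)*(t + 4)*(t^4 + 11*t^3 + 43*t^2 + 69*t + 36) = (t - 2)*(t + 4)^2*(t^3 + 7*t^2 + 15*t + 9) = (t - 2)*(t + 1)*(t + 4)^2*(t^2 + 6*t + 9) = (t - 2)*(t + 1)*(t + 3)*(t + 4)^2*(t + 3)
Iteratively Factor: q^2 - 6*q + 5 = (q - 1)*(q - 5)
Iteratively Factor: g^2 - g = (g - 1)*(g)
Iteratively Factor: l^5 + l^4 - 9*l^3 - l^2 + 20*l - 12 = (l + 2)*(l^4 - l^3 - 7*l^2 + 13*l - 6) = (l + 2)*(l + 3)*(l^3 - 4*l^2 + 5*l - 2) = (l - 2)*(l + 2)*(l + 3)*(l^2 - 2*l + 1) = (l - 2)*(l - 1)*(l + 2)*(l + 3)*(l - 1)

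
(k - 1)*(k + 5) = k^2 + 4*k - 5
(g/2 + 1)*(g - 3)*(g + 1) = g^3/2 - 7*g/2 - 3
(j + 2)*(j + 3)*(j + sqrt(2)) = j^3 + sqrt(2)*j^2 + 5*j^2 + 6*j + 5*sqrt(2)*j + 6*sqrt(2)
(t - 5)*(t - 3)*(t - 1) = t^3 - 9*t^2 + 23*t - 15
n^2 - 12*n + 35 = (n - 7)*(n - 5)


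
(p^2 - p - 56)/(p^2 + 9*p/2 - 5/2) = 2*(p^2 - p - 56)/(2*p^2 + 9*p - 5)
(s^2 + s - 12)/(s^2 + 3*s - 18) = (s + 4)/(s + 6)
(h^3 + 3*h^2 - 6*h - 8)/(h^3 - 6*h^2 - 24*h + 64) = (h + 1)/(h - 8)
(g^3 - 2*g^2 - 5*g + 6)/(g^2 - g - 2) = (-g^3 + 2*g^2 + 5*g - 6)/(-g^2 + g + 2)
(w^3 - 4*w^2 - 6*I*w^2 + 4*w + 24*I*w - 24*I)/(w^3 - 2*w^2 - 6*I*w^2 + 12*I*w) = (w - 2)/w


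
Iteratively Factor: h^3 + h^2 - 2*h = (h - 1)*(h^2 + 2*h) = h*(h - 1)*(h + 2)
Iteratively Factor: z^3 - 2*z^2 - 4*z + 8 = (z + 2)*(z^2 - 4*z + 4) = (z - 2)*(z + 2)*(z - 2)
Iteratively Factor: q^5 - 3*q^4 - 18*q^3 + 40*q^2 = (q - 2)*(q^4 - q^3 - 20*q^2) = q*(q - 2)*(q^3 - q^2 - 20*q) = q^2*(q - 2)*(q^2 - q - 20) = q^2*(q - 2)*(q + 4)*(q - 5)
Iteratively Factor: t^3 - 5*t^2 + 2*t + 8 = (t - 4)*(t^2 - t - 2) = (t - 4)*(t + 1)*(t - 2)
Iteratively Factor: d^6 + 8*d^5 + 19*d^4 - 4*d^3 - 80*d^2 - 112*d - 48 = (d + 2)*(d^5 + 6*d^4 + 7*d^3 - 18*d^2 - 44*d - 24) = (d + 2)^2*(d^4 + 4*d^3 - d^2 - 16*d - 12) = (d + 1)*(d + 2)^2*(d^3 + 3*d^2 - 4*d - 12) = (d + 1)*(d + 2)^2*(d + 3)*(d^2 - 4) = (d - 2)*(d + 1)*(d + 2)^2*(d + 3)*(d + 2)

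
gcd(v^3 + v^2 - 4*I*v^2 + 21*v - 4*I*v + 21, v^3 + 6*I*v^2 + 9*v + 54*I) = v + 3*I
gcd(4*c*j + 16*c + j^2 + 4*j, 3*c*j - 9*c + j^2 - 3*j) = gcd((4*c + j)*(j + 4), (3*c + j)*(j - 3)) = 1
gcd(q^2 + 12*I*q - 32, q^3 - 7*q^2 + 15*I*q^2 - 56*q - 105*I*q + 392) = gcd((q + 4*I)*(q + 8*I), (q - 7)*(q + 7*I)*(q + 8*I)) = q + 8*I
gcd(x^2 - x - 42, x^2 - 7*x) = x - 7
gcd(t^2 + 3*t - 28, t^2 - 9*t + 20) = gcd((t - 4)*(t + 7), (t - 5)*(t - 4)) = t - 4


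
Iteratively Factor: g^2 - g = (g - 1)*(g)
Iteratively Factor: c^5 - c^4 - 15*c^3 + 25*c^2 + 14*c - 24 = (c - 1)*(c^4 - 15*c^2 + 10*c + 24) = (c - 3)*(c - 1)*(c^3 + 3*c^2 - 6*c - 8) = (c - 3)*(c - 1)*(c + 4)*(c^2 - c - 2) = (c - 3)*(c - 1)*(c + 1)*(c + 4)*(c - 2)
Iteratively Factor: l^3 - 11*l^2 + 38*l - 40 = (l - 2)*(l^2 - 9*l + 20) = (l - 5)*(l - 2)*(l - 4)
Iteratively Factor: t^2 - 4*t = (t - 4)*(t)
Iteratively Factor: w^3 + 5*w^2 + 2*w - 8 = (w - 1)*(w^2 + 6*w + 8) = (w - 1)*(w + 4)*(w + 2)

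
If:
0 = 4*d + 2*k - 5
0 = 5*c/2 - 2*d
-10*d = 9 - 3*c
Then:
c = -18/19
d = -45/38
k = 185/38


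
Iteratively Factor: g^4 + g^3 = (g + 1)*(g^3) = g*(g + 1)*(g^2) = g^2*(g + 1)*(g)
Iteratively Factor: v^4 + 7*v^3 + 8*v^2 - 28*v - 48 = (v - 2)*(v^3 + 9*v^2 + 26*v + 24) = (v - 2)*(v + 4)*(v^2 + 5*v + 6) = (v - 2)*(v + 3)*(v + 4)*(v + 2)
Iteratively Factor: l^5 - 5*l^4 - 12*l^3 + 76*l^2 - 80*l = (l + 4)*(l^4 - 9*l^3 + 24*l^2 - 20*l) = (l - 2)*(l + 4)*(l^3 - 7*l^2 + 10*l) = l*(l - 2)*(l + 4)*(l^2 - 7*l + 10) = l*(l - 5)*(l - 2)*(l + 4)*(l - 2)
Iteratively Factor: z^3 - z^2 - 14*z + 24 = (z - 3)*(z^2 + 2*z - 8) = (z - 3)*(z - 2)*(z + 4)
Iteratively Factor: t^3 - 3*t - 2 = (t + 1)*(t^2 - t - 2) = (t + 1)^2*(t - 2)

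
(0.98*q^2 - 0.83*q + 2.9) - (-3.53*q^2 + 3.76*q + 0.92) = 4.51*q^2 - 4.59*q + 1.98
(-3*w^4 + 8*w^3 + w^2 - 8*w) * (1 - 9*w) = 27*w^5 - 75*w^4 - w^3 + 73*w^2 - 8*w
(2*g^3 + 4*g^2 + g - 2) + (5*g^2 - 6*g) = 2*g^3 + 9*g^2 - 5*g - 2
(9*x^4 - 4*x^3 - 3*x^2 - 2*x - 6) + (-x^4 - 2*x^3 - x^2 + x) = 8*x^4 - 6*x^3 - 4*x^2 - x - 6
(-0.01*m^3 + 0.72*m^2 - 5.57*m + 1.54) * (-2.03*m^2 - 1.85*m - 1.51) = 0.0203*m^5 - 1.4431*m^4 + 9.9902*m^3 + 6.0911*m^2 + 5.5617*m - 2.3254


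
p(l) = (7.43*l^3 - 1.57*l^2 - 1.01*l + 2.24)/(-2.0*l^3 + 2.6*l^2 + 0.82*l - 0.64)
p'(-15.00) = 0.01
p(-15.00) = -3.47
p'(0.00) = -2.91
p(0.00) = -3.50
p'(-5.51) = 0.08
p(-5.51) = -3.14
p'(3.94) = 0.69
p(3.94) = -5.40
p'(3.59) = 0.94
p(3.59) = -5.68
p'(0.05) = -4.75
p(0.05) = -3.69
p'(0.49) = -171.55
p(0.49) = 14.87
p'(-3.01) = 0.20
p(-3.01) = -2.82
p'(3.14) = 1.52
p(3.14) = -6.22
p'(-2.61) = 0.25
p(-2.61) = -2.73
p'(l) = (6.0*l^2 - 5.2*l - 0.82)*(7.43*l^3 - 1.57*l^2 - 1.01*l + 2.24)/(-2.0*l^3 + 2.6*l^2 + 0.82*l - 0.64)^2 + (22.29*l^2 - 3.14*l - 1.01)/(-2.0*l^3 + 2.6*l^2 + 0.82*l - 0.64)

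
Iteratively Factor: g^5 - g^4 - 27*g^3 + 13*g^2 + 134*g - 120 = (g - 5)*(g^4 + 4*g^3 - 7*g^2 - 22*g + 24) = (g - 5)*(g + 3)*(g^3 + g^2 - 10*g + 8) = (g - 5)*(g - 1)*(g + 3)*(g^2 + 2*g - 8) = (g - 5)*(g - 1)*(g + 3)*(g + 4)*(g - 2)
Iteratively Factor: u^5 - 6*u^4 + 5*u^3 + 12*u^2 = (u)*(u^4 - 6*u^3 + 5*u^2 + 12*u) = u*(u + 1)*(u^3 - 7*u^2 + 12*u) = u*(u - 4)*(u + 1)*(u^2 - 3*u) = u*(u - 4)*(u - 3)*(u + 1)*(u)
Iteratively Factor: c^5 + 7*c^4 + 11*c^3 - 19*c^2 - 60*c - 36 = (c + 3)*(c^4 + 4*c^3 - c^2 - 16*c - 12) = (c + 3)^2*(c^3 + c^2 - 4*c - 4) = (c + 1)*(c + 3)^2*(c^2 - 4) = (c + 1)*(c + 2)*(c + 3)^2*(c - 2)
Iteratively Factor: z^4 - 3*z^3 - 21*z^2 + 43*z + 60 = (z + 1)*(z^3 - 4*z^2 - 17*z + 60) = (z - 3)*(z + 1)*(z^2 - z - 20) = (z - 3)*(z + 1)*(z + 4)*(z - 5)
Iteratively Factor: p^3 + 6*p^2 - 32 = (p - 2)*(p^2 + 8*p + 16) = (p - 2)*(p + 4)*(p + 4)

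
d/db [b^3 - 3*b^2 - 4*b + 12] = 3*b^2 - 6*b - 4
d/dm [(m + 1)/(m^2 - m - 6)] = (m^2 - m - (m + 1)*(2*m - 1) - 6)/(-m^2 + m + 6)^2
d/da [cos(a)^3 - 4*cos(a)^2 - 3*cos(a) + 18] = 3*sin(a)^3 + 8*sin(a)*cos(a)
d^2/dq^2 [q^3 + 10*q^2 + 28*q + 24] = 6*q + 20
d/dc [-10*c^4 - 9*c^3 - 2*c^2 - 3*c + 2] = -40*c^3 - 27*c^2 - 4*c - 3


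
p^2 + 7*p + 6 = (p + 1)*(p + 6)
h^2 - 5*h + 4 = (h - 4)*(h - 1)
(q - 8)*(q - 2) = q^2 - 10*q + 16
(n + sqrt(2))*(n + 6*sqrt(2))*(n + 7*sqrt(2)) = n^3 + 14*sqrt(2)*n^2 + 110*n + 84*sqrt(2)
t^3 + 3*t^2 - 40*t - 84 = (t - 6)*(t + 2)*(t + 7)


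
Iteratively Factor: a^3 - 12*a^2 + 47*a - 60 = (a - 4)*(a^2 - 8*a + 15) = (a - 4)*(a - 3)*(a - 5)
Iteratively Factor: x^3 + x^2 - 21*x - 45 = (x - 5)*(x^2 + 6*x + 9) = (x - 5)*(x + 3)*(x + 3)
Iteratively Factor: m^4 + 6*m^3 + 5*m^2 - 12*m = (m - 1)*(m^3 + 7*m^2 + 12*m) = (m - 1)*(m + 3)*(m^2 + 4*m) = m*(m - 1)*(m + 3)*(m + 4)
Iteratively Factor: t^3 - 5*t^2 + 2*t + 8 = (t - 2)*(t^2 - 3*t - 4) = (t - 4)*(t - 2)*(t + 1)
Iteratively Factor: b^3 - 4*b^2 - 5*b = (b - 5)*(b^2 + b) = b*(b - 5)*(b + 1)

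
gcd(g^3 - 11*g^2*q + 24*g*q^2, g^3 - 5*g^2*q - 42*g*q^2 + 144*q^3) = g^2 - 11*g*q + 24*q^2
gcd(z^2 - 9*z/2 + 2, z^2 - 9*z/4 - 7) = z - 4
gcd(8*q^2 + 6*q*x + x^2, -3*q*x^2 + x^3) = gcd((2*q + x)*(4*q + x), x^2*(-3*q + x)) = 1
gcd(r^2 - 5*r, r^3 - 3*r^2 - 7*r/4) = r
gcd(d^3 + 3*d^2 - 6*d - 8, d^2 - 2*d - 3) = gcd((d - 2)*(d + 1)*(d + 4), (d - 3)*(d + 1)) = d + 1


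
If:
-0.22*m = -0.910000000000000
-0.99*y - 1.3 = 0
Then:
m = 4.14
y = -1.31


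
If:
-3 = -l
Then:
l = 3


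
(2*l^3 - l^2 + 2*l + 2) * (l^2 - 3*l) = 2*l^5 - 7*l^4 + 5*l^3 - 4*l^2 - 6*l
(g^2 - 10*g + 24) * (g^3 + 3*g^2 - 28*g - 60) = g^5 - 7*g^4 - 34*g^3 + 292*g^2 - 72*g - 1440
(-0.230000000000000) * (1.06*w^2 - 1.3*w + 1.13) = -0.2438*w^2 + 0.299*w - 0.2599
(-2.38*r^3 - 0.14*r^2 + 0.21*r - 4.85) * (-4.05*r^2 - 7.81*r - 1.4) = 9.639*r^5 + 19.1548*r^4 + 3.5749*r^3 + 18.1984*r^2 + 37.5845*r + 6.79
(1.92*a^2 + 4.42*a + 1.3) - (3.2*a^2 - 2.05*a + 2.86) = -1.28*a^2 + 6.47*a - 1.56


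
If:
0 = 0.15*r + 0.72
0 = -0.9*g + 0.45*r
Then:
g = -2.40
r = -4.80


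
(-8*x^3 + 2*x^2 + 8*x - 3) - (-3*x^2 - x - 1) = -8*x^3 + 5*x^2 + 9*x - 2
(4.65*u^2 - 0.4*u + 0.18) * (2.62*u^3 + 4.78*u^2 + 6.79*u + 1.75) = 12.183*u^5 + 21.179*u^4 + 30.1331*u^3 + 6.2819*u^2 + 0.5222*u + 0.315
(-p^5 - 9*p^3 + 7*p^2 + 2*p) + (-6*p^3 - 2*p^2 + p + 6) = -p^5 - 15*p^3 + 5*p^2 + 3*p + 6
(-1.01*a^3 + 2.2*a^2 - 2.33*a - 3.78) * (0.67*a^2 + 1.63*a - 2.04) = -0.6767*a^5 - 0.1723*a^4 + 4.0853*a^3 - 10.8185*a^2 - 1.4082*a + 7.7112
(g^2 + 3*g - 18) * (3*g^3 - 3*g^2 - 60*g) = 3*g^5 + 6*g^4 - 123*g^3 - 126*g^2 + 1080*g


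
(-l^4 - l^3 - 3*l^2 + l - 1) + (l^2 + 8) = -l^4 - l^3 - 2*l^2 + l + 7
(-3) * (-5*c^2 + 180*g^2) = 15*c^2 - 540*g^2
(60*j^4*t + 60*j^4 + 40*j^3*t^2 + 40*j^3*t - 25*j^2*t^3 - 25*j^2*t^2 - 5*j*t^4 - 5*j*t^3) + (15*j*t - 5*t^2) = 60*j^4*t + 60*j^4 + 40*j^3*t^2 + 40*j^3*t - 25*j^2*t^3 - 25*j^2*t^2 - 5*j*t^4 - 5*j*t^3 + 15*j*t - 5*t^2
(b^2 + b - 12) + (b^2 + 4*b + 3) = 2*b^2 + 5*b - 9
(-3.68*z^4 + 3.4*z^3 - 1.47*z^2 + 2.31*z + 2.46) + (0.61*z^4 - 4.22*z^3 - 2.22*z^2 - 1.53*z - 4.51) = -3.07*z^4 - 0.82*z^3 - 3.69*z^2 + 0.78*z - 2.05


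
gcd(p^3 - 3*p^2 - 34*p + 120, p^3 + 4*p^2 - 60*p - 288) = p + 6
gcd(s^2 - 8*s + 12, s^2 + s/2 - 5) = s - 2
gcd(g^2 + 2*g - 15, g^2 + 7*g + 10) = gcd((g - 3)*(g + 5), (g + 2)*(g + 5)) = g + 5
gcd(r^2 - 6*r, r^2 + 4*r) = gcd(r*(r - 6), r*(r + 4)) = r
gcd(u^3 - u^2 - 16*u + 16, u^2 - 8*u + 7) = u - 1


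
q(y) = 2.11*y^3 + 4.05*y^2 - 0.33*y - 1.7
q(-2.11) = -2.79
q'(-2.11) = 10.76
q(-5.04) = -167.29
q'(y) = 6.33*y^2 + 8.1*y - 0.33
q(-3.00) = -21.23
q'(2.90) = 76.40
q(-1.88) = -0.79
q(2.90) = 82.86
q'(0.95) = 13.08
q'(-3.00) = 32.34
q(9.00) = 1861.57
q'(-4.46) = 89.46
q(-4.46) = -106.86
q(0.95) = 3.45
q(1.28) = 8.94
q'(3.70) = 116.30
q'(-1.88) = 6.81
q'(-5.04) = 119.64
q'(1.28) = 20.41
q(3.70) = 159.40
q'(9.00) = 585.30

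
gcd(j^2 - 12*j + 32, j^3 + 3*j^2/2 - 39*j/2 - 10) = j - 4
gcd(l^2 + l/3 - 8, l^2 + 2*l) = 1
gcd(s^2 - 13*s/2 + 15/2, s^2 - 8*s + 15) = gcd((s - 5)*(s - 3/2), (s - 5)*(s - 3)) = s - 5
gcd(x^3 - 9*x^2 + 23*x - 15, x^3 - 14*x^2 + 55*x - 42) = x - 1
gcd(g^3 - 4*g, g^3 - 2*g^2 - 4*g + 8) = g^2 - 4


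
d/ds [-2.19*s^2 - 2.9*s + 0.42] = -4.38*s - 2.9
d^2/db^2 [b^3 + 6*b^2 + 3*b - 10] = 6*b + 12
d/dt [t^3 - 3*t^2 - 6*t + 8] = 3*t^2 - 6*t - 6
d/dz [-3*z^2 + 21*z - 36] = 21 - 6*z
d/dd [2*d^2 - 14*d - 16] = 4*d - 14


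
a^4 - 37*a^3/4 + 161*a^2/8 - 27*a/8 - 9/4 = (a - 6)*(a - 3)*(a - 1/2)*(a + 1/4)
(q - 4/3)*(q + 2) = q^2 + 2*q/3 - 8/3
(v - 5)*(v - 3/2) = v^2 - 13*v/2 + 15/2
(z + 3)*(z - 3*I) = z^2 + 3*z - 3*I*z - 9*I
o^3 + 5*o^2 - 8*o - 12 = (o - 2)*(o + 1)*(o + 6)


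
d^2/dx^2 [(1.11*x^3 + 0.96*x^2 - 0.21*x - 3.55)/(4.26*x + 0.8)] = (40.287672*x^3 + 22.69728*x^2 + 4.2624*x - 126.1878)/(77.308776*x^3 + 43.55424*x^2 + 8.1792*x + 0.512)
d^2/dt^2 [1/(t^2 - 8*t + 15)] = 2*(-t^2 + 8*t + 4*(t - 4)^2 - 15)/(t^2 - 8*t + 15)^3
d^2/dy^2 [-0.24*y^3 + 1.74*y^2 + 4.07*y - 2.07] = 3.48 - 1.44*y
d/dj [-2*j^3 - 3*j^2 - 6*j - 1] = -6*j^2 - 6*j - 6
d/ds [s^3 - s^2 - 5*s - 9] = 3*s^2 - 2*s - 5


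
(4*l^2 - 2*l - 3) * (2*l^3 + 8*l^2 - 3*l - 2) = 8*l^5 + 28*l^4 - 34*l^3 - 26*l^2 + 13*l + 6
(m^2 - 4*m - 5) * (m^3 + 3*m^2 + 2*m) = m^5 - m^4 - 15*m^3 - 23*m^2 - 10*m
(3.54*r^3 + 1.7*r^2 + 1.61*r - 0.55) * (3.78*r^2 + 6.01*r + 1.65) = 13.3812*r^5 + 27.7014*r^4 + 22.1438*r^3 + 10.4021*r^2 - 0.649*r - 0.9075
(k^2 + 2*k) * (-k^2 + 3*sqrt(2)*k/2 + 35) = -k^4 - 2*k^3 + 3*sqrt(2)*k^3/2 + 3*sqrt(2)*k^2 + 35*k^2 + 70*k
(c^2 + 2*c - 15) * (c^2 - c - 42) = c^4 + c^3 - 59*c^2 - 69*c + 630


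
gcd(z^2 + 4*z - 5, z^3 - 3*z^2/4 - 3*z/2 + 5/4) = z - 1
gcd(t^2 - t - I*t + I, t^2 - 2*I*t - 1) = t - I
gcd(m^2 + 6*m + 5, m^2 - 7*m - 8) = m + 1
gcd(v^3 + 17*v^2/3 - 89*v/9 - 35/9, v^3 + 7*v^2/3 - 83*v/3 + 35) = v^2 + 16*v/3 - 35/3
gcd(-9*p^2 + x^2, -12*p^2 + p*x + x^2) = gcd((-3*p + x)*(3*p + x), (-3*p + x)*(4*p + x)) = -3*p + x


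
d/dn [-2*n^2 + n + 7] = 1 - 4*n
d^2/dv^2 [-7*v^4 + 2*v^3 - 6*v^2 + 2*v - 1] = -84*v^2 + 12*v - 12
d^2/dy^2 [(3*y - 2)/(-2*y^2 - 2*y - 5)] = 4*(-2*(2*y + 1)^2*(3*y - 2) + (9*y + 1)*(2*y^2 + 2*y + 5))/(2*y^2 + 2*y + 5)^3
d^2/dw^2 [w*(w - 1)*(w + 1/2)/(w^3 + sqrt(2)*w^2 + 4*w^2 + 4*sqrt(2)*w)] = (-9*w^3 - 2*sqrt(2)*w^3 - 24*sqrt(2)*w^2 - 3*w^2 - 12*w + 9*sqrt(2)*w + 12*sqrt(2) + 54)/(w^6 + 3*sqrt(2)*w^5 + 12*w^5 + 36*sqrt(2)*w^4 + 54*w^4 + 136*w^3 + 146*sqrt(2)*w^3 + 288*w^2 + 216*sqrt(2)*w^2 + 96*sqrt(2)*w + 384*w + 128*sqrt(2))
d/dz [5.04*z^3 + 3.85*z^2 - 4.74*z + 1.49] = 15.12*z^2 + 7.7*z - 4.74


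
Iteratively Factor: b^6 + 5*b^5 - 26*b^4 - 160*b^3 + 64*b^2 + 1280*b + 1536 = (b + 4)*(b^5 + b^4 - 30*b^3 - 40*b^2 + 224*b + 384) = (b - 4)*(b + 4)*(b^4 + 5*b^3 - 10*b^2 - 80*b - 96) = (b - 4)*(b + 3)*(b + 4)*(b^3 + 2*b^2 - 16*b - 32) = (b - 4)^2*(b + 3)*(b + 4)*(b^2 + 6*b + 8) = (b - 4)^2*(b + 2)*(b + 3)*(b + 4)*(b + 4)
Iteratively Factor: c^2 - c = (c - 1)*(c)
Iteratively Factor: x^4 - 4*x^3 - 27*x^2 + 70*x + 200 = (x - 5)*(x^3 + x^2 - 22*x - 40) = (x - 5)^2*(x^2 + 6*x + 8) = (x - 5)^2*(x + 4)*(x + 2)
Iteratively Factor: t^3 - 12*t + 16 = (t - 2)*(t^2 + 2*t - 8) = (t - 2)*(t + 4)*(t - 2)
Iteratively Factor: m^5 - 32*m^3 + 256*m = (m + 4)*(m^4 - 4*m^3 - 16*m^2 + 64*m) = (m - 4)*(m + 4)*(m^3 - 16*m) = m*(m - 4)*(m + 4)*(m^2 - 16) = m*(m - 4)*(m + 4)^2*(m - 4)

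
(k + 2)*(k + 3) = k^2 + 5*k + 6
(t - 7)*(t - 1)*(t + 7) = t^3 - t^2 - 49*t + 49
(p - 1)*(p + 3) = p^2 + 2*p - 3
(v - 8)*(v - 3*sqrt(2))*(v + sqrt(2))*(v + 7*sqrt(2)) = v^4 - 8*v^3 + 5*sqrt(2)*v^3 - 40*sqrt(2)*v^2 - 34*v^2 - 42*sqrt(2)*v + 272*v + 336*sqrt(2)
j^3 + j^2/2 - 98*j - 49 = (j + 1/2)*(j - 7*sqrt(2))*(j + 7*sqrt(2))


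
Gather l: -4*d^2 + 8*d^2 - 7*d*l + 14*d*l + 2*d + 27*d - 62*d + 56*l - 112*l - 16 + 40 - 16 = 4*d^2 - 33*d + l*(7*d - 56) + 8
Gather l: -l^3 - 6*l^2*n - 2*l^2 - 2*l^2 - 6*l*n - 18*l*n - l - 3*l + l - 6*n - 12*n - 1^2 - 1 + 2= -l^3 + l^2*(-6*n - 4) + l*(-24*n - 3) - 18*n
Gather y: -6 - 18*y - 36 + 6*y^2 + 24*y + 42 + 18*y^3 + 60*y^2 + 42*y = 18*y^3 + 66*y^2 + 48*y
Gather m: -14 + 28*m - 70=28*m - 84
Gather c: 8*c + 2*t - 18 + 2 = 8*c + 2*t - 16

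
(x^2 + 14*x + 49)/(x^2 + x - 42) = (x + 7)/(x - 6)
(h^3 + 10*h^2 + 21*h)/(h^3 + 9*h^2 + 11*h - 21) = h/(h - 1)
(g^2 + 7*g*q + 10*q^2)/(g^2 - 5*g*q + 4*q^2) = (g^2 + 7*g*q + 10*q^2)/(g^2 - 5*g*q + 4*q^2)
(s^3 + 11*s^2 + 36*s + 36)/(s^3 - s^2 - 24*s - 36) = (s + 6)/(s - 6)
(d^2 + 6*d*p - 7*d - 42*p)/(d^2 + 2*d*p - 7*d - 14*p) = (d + 6*p)/(d + 2*p)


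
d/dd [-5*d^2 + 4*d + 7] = 4 - 10*d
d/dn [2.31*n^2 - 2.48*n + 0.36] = 4.62*n - 2.48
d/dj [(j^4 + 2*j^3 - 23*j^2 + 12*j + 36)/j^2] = 2*j + 2 - 12/j^2 - 72/j^3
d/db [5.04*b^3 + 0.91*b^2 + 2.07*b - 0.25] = 15.12*b^2 + 1.82*b + 2.07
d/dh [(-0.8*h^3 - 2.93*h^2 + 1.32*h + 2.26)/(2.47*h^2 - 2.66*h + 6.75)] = (-1.976*h^4 + 4.256*h^3 - 11.6666*h^2 - 50.7194*h + 14.9216)/(6.1009*h^4 - 13.1404*h^3 + 40.4206*h^2 - 35.91*h + 45.5625)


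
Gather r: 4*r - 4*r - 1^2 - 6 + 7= 0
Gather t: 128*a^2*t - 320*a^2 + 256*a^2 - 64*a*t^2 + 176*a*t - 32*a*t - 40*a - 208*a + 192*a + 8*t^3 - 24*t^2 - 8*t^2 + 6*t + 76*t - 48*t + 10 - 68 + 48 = -64*a^2 - 56*a + 8*t^3 + t^2*(-64*a - 32) + t*(128*a^2 + 144*a + 34) - 10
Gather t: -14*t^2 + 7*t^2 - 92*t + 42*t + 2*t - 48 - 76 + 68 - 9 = -7*t^2 - 48*t - 65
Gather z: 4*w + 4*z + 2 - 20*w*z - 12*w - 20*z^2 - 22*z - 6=-8*w - 20*z^2 + z*(-20*w - 18) - 4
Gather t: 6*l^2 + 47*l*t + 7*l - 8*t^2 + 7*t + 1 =6*l^2 + 7*l - 8*t^2 + t*(47*l + 7) + 1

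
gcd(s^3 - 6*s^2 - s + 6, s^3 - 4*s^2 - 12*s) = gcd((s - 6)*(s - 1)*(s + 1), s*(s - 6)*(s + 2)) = s - 6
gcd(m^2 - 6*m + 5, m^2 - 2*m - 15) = m - 5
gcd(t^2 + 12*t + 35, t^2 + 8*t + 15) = t + 5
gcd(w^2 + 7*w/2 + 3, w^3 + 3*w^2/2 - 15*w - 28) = w + 2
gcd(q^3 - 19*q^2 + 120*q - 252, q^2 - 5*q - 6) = q - 6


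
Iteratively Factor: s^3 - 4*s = (s + 2)*(s^2 - 2*s) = (s - 2)*(s + 2)*(s)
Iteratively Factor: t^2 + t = (t + 1)*(t)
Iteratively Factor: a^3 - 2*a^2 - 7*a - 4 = (a + 1)*(a^2 - 3*a - 4) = (a - 4)*(a + 1)*(a + 1)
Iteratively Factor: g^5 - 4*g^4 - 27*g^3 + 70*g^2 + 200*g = (g + 2)*(g^4 - 6*g^3 - 15*g^2 + 100*g) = (g - 5)*(g + 2)*(g^3 - g^2 - 20*g) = g*(g - 5)*(g + 2)*(g^2 - g - 20) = g*(g - 5)^2*(g + 2)*(g + 4)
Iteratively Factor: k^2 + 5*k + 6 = (k + 3)*(k + 2)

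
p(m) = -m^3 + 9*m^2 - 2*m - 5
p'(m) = -3*m^2 + 18*m - 2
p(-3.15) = 121.86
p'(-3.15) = -88.47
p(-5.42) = 429.45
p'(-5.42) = -187.69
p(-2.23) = 55.31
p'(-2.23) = -57.06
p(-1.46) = 20.22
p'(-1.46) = -34.67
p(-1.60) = 25.34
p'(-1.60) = -38.48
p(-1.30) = 15.01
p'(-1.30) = -30.47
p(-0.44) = -2.29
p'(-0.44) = -10.50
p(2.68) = 35.03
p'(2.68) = 24.69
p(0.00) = -5.00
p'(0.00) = -2.00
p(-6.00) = 547.00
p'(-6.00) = -218.00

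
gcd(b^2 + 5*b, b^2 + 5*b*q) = b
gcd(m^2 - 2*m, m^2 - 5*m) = m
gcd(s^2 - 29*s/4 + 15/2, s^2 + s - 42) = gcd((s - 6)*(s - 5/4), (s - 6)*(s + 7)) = s - 6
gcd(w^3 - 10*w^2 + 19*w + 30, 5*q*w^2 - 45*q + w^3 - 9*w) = 1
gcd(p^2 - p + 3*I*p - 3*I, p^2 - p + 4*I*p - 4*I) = p - 1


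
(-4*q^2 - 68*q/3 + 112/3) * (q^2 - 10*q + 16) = -4*q^4 + 52*q^3/3 + 200*q^2 - 736*q + 1792/3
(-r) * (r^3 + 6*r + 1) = -r^4 - 6*r^2 - r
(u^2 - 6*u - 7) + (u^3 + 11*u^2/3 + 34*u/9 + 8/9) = u^3 + 14*u^2/3 - 20*u/9 - 55/9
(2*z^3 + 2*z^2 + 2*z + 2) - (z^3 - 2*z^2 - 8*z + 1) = z^3 + 4*z^2 + 10*z + 1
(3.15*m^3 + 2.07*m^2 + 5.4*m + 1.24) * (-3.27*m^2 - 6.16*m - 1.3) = -10.3005*m^5 - 26.1729*m^4 - 34.5042*m^3 - 40.0098*m^2 - 14.6584*m - 1.612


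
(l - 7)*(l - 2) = l^2 - 9*l + 14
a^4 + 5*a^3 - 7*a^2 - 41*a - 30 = (a - 3)*(a + 1)*(a + 2)*(a + 5)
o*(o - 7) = o^2 - 7*o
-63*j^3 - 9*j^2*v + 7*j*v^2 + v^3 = (-3*j + v)*(3*j + v)*(7*j + v)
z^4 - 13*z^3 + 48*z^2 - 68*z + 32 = (z - 8)*(z - 2)^2*(z - 1)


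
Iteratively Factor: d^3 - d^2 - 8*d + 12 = (d - 2)*(d^2 + d - 6) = (d - 2)*(d + 3)*(d - 2)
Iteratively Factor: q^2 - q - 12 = (q + 3)*(q - 4)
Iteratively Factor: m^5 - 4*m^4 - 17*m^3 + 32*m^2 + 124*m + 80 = (m + 2)*(m^4 - 6*m^3 - 5*m^2 + 42*m + 40) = (m - 5)*(m + 2)*(m^3 - m^2 - 10*m - 8) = (m - 5)*(m - 4)*(m + 2)*(m^2 + 3*m + 2) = (m - 5)*(m - 4)*(m + 1)*(m + 2)*(m + 2)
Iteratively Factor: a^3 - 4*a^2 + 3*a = (a - 3)*(a^2 - a) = a*(a - 3)*(a - 1)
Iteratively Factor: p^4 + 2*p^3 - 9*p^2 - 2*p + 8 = (p - 2)*(p^3 + 4*p^2 - p - 4) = (p - 2)*(p + 4)*(p^2 - 1) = (p - 2)*(p + 1)*(p + 4)*(p - 1)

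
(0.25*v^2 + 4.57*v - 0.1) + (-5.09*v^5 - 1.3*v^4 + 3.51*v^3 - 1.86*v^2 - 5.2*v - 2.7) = -5.09*v^5 - 1.3*v^4 + 3.51*v^3 - 1.61*v^2 - 0.63*v - 2.8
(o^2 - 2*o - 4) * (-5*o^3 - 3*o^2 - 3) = -5*o^5 + 7*o^4 + 26*o^3 + 9*o^2 + 6*o + 12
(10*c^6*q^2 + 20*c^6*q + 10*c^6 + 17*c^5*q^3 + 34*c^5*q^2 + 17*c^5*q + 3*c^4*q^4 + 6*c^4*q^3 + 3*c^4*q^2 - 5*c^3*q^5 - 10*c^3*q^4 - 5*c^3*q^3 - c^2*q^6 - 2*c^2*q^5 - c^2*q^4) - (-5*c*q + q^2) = 10*c^6*q^2 + 20*c^6*q + 10*c^6 + 17*c^5*q^3 + 34*c^5*q^2 + 17*c^5*q + 3*c^4*q^4 + 6*c^4*q^3 + 3*c^4*q^2 - 5*c^3*q^5 - 10*c^3*q^4 - 5*c^3*q^3 - c^2*q^6 - 2*c^2*q^5 - c^2*q^4 + 5*c*q - q^2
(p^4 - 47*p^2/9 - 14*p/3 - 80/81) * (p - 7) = p^5 - 7*p^4 - 47*p^3/9 + 287*p^2/9 + 2566*p/81 + 560/81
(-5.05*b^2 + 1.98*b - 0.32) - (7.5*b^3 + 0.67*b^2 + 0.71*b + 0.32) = -7.5*b^3 - 5.72*b^2 + 1.27*b - 0.64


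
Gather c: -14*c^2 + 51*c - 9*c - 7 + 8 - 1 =-14*c^2 + 42*c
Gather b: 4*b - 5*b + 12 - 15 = -b - 3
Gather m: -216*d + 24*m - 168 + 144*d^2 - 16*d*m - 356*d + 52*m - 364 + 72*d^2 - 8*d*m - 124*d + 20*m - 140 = 216*d^2 - 696*d + m*(96 - 24*d) - 672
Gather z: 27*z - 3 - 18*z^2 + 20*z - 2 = -18*z^2 + 47*z - 5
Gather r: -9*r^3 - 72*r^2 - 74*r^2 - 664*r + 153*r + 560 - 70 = -9*r^3 - 146*r^2 - 511*r + 490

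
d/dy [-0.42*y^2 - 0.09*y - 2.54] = -0.84*y - 0.09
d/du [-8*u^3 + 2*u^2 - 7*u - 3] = -24*u^2 + 4*u - 7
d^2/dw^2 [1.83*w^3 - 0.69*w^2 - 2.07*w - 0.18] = 10.98*w - 1.38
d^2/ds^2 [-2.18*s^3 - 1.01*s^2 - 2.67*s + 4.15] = -13.08*s - 2.02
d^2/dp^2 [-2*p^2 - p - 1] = -4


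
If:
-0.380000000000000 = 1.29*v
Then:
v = -0.29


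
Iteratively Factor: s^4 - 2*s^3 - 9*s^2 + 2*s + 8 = (s + 1)*(s^3 - 3*s^2 - 6*s + 8) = (s + 1)*(s + 2)*(s^2 - 5*s + 4) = (s - 4)*(s + 1)*(s + 2)*(s - 1)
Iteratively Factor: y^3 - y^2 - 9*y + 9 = (y - 3)*(y^2 + 2*y - 3) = (y - 3)*(y - 1)*(y + 3)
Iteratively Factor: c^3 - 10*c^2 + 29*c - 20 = (c - 1)*(c^2 - 9*c + 20) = (c - 4)*(c - 1)*(c - 5)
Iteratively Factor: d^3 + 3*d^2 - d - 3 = (d + 3)*(d^2 - 1) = (d - 1)*(d + 3)*(d + 1)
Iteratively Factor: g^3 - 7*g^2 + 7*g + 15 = (g - 3)*(g^2 - 4*g - 5) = (g - 5)*(g - 3)*(g + 1)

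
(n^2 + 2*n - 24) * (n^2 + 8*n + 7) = n^4 + 10*n^3 - n^2 - 178*n - 168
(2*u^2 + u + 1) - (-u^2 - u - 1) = 3*u^2 + 2*u + 2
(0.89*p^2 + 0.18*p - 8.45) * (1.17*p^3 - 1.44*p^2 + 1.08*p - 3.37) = 1.0413*p^5 - 1.071*p^4 - 9.1845*p^3 + 9.3631*p^2 - 9.7326*p + 28.4765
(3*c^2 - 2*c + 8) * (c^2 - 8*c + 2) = 3*c^4 - 26*c^3 + 30*c^2 - 68*c + 16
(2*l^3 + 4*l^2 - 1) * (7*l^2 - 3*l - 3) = 14*l^5 + 22*l^4 - 18*l^3 - 19*l^2 + 3*l + 3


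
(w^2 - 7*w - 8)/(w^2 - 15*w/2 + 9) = 2*(w^2 - 7*w - 8)/(2*w^2 - 15*w + 18)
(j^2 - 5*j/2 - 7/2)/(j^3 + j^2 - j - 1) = (j - 7/2)/(j^2 - 1)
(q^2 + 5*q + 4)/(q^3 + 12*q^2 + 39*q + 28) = 1/(q + 7)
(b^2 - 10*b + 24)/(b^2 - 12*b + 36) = (b - 4)/(b - 6)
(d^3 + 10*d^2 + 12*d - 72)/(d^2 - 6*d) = (d^3 + 10*d^2 + 12*d - 72)/(d*(d - 6))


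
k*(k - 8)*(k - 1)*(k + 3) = k^4 - 6*k^3 - 19*k^2 + 24*k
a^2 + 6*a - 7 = (a - 1)*(a + 7)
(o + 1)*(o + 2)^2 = o^3 + 5*o^2 + 8*o + 4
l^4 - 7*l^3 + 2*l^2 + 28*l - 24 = (l - 6)*(l - 2)*(l - 1)*(l + 2)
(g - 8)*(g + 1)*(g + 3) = g^3 - 4*g^2 - 29*g - 24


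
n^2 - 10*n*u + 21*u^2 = (n - 7*u)*(n - 3*u)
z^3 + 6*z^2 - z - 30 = (z - 2)*(z + 3)*(z + 5)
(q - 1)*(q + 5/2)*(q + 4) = q^3 + 11*q^2/2 + 7*q/2 - 10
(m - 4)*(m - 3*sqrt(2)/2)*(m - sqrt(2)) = m^3 - 4*m^2 - 5*sqrt(2)*m^2/2 + 3*m + 10*sqrt(2)*m - 12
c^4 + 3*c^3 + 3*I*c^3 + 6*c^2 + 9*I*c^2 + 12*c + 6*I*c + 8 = (c + 1)*(c + 2)*(c - I)*(c + 4*I)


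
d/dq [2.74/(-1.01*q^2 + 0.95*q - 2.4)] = (5.5348*q - 2.603)/(1.01*q^2 - 0.95*q + 2.4)^2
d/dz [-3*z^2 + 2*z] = 2 - 6*z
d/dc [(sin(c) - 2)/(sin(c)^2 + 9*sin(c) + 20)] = (4*sin(c) + cos(c)^2 + 37)*cos(c)/(sin(c)^2 + 9*sin(c) + 20)^2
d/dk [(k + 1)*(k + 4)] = 2*k + 5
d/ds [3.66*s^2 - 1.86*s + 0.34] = 7.32*s - 1.86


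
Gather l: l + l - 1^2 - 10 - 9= 2*l - 20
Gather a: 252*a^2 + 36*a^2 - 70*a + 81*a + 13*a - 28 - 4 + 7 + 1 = 288*a^2 + 24*a - 24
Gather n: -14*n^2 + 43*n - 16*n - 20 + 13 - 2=-14*n^2 + 27*n - 9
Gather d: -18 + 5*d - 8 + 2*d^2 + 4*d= 2*d^2 + 9*d - 26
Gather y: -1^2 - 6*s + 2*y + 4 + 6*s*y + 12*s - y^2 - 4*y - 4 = 6*s - y^2 + y*(6*s - 2) - 1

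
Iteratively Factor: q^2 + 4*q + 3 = (q + 3)*(q + 1)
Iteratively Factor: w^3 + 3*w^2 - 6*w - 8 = (w - 2)*(w^2 + 5*w + 4) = (w - 2)*(w + 4)*(w + 1)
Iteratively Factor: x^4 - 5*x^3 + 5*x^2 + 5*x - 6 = (x - 1)*(x^3 - 4*x^2 + x + 6) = (x - 1)*(x + 1)*(x^2 - 5*x + 6) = (x - 2)*(x - 1)*(x + 1)*(x - 3)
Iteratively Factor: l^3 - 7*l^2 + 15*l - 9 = (l - 3)*(l^2 - 4*l + 3) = (l - 3)*(l - 1)*(l - 3)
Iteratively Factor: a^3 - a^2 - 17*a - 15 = (a + 3)*(a^2 - 4*a - 5) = (a - 5)*(a + 3)*(a + 1)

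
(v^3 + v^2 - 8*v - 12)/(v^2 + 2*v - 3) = (v^3 + v^2 - 8*v - 12)/(v^2 + 2*v - 3)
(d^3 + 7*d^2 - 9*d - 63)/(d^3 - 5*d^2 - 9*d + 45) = (d + 7)/(d - 5)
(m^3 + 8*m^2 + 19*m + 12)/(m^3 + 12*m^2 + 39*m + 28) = (m + 3)/(m + 7)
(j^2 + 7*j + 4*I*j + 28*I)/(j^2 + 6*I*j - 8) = (j + 7)/(j + 2*I)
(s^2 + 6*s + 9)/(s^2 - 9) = (s + 3)/(s - 3)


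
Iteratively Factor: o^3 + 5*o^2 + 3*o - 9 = (o - 1)*(o^2 + 6*o + 9) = (o - 1)*(o + 3)*(o + 3)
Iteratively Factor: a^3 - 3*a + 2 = (a + 2)*(a^2 - 2*a + 1) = (a - 1)*(a + 2)*(a - 1)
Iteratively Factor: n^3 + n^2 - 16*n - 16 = (n - 4)*(n^2 + 5*n + 4) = (n - 4)*(n + 1)*(n + 4)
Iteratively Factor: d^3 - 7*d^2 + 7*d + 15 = (d - 5)*(d^2 - 2*d - 3) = (d - 5)*(d - 3)*(d + 1)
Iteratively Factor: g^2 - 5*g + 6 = (g - 3)*(g - 2)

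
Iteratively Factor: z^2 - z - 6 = (z - 3)*(z + 2)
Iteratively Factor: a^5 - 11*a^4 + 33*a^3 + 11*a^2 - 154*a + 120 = (a - 4)*(a^4 - 7*a^3 + 5*a^2 + 31*a - 30) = (a - 5)*(a - 4)*(a^3 - 2*a^2 - 5*a + 6) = (a - 5)*(a - 4)*(a + 2)*(a^2 - 4*a + 3) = (a - 5)*(a - 4)*(a - 1)*(a + 2)*(a - 3)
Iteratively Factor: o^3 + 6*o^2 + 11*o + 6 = (o + 3)*(o^2 + 3*o + 2) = (o + 1)*(o + 3)*(o + 2)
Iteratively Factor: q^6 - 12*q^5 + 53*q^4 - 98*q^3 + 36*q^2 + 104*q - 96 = (q - 2)*(q^5 - 10*q^4 + 33*q^3 - 32*q^2 - 28*q + 48) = (q - 3)*(q - 2)*(q^4 - 7*q^3 + 12*q^2 + 4*q - 16) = (q - 3)*(q - 2)^2*(q^3 - 5*q^2 + 2*q + 8) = (q - 3)*(q - 2)^2*(q + 1)*(q^2 - 6*q + 8) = (q - 3)*(q - 2)^3*(q + 1)*(q - 4)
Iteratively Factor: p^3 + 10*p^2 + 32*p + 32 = (p + 4)*(p^2 + 6*p + 8) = (p + 2)*(p + 4)*(p + 4)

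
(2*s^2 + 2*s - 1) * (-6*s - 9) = -12*s^3 - 30*s^2 - 12*s + 9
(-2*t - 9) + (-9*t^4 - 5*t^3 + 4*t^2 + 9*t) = -9*t^4 - 5*t^3 + 4*t^2 + 7*t - 9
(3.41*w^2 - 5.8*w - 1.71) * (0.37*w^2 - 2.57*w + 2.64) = 1.2617*w^4 - 10.9097*w^3 + 23.2757*w^2 - 10.9173*w - 4.5144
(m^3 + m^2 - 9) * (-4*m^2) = -4*m^5 - 4*m^4 + 36*m^2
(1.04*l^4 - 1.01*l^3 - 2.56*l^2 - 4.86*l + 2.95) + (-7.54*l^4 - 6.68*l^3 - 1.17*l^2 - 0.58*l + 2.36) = -6.5*l^4 - 7.69*l^3 - 3.73*l^2 - 5.44*l + 5.31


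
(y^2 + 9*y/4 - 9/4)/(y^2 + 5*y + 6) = (y - 3/4)/(y + 2)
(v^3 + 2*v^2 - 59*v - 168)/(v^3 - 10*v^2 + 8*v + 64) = (v^2 + 10*v + 21)/(v^2 - 2*v - 8)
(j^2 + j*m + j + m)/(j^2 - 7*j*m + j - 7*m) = (j + m)/(j - 7*m)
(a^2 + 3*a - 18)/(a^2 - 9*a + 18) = (a + 6)/(a - 6)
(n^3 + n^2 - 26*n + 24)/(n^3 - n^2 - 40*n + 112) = (n^2 + 5*n - 6)/(n^2 + 3*n - 28)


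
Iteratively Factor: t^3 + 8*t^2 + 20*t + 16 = (t + 4)*(t^2 + 4*t + 4) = (t + 2)*(t + 4)*(t + 2)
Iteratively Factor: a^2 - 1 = (a - 1)*(a + 1)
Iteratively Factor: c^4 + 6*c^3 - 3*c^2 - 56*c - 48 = (c + 4)*(c^3 + 2*c^2 - 11*c - 12) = (c + 1)*(c + 4)*(c^2 + c - 12) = (c - 3)*(c + 1)*(c + 4)*(c + 4)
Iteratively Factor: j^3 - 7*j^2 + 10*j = (j)*(j^2 - 7*j + 10) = j*(j - 2)*(j - 5)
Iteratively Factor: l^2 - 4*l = (l - 4)*(l)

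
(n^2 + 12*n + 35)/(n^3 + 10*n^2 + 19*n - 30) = (n + 7)/(n^2 + 5*n - 6)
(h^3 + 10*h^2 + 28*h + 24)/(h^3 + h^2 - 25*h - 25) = (h^3 + 10*h^2 + 28*h + 24)/(h^3 + h^2 - 25*h - 25)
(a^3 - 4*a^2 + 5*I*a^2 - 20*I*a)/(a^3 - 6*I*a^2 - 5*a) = (a^2 + a*(-4 + 5*I) - 20*I)/(a^2 - 6*I*a - 5)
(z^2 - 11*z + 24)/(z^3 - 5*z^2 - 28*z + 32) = (z - 3)/(z^2 + 3*z - 4)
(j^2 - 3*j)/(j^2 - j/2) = 2*(j - 3)/(2*j - 1)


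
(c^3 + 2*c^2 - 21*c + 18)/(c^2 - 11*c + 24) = (c^2 + 5*c - 6)/(c - 8)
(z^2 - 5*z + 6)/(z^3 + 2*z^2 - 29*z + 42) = 1/(z + 7)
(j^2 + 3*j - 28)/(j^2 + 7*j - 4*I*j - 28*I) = (j - 4)/(j - 4*I)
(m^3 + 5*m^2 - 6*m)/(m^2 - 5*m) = (m^2 + 5*m - 6)/(m - 5)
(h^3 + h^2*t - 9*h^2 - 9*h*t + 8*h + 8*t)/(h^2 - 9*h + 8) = h + t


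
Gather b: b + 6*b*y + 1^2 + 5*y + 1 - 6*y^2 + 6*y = b*(6*y + 1) - 6*y^2 + 11*y + 2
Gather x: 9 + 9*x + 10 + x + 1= 10*x + 20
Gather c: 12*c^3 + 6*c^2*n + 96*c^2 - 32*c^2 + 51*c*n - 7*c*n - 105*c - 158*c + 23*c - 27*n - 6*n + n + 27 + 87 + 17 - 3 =12*c^3 + c^2*(6*n + 64) + c*(44*n - 240) - 32*n + 128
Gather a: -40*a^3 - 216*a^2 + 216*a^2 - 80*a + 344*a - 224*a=-40*a^3 + 40*a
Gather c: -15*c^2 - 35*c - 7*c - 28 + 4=-15*c^2 - 42*c - 24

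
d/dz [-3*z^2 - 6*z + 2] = -6*z - 6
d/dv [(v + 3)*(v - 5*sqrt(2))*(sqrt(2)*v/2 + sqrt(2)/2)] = 3*sqrt(2)*v^2/2 - 10*v + 4*sqrt(2)*v - 20 + 3*sqrt(2)/2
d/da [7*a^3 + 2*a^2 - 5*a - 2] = 21*a^2 + 4*a - 5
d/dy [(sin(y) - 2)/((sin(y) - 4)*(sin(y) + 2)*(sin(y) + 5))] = (-2*sin(y)^3 + 3*sin(y)^2 + 12*sin(y) - 76)*cos(y)/((sin(y) - 4)^2*(sin(y) + 2)^2*(sin(y) + 5)^2)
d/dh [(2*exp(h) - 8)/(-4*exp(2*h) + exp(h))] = 8*(exp(2*h) - 8*exp(h) + 1)*exp(-h)/(16*exp(2*h) - 8*exp(h) + 1)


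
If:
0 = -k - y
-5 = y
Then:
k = 5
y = -5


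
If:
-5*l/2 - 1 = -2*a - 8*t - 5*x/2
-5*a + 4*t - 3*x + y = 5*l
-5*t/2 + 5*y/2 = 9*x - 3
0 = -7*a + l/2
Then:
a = -77*y/13983 - 78/4661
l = -1078*y/13983 - 1092/4661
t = -559*y/4661 - 246/4661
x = 1450*y/4661 + 1622/4661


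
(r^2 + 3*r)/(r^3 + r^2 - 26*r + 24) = r*(r + 3)/(r^3 + r^2 - 26*r + 24)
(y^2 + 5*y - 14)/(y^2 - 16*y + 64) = (y^2 + 5*y - 14)/(y^2 - 16*y + 64)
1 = 1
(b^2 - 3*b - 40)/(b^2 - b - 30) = (b - 8)/(b - 6)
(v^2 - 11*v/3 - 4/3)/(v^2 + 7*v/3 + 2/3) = (v - 4)/(v + 2)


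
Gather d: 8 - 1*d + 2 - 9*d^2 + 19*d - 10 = -9*d^2 + 18*d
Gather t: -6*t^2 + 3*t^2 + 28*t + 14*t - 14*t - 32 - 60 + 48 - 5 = -3*t^2 + 28*t - 49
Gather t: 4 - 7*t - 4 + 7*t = 0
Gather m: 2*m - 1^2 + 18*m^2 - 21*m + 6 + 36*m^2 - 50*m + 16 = 54*m^2 - 69*m + 21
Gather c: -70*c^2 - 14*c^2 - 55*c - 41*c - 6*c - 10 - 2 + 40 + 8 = -84*c^2 - 102*c + 36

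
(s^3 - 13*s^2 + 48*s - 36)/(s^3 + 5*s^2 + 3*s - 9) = (s^2 - 12*s + 36)/(s^2 + 6*s + 9)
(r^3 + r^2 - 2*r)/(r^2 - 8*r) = (r^2 + r - 2)/(r - 8)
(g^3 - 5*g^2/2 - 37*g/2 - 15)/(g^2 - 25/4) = 2*(g^2 - 5*g - 6)/(2*g - 5)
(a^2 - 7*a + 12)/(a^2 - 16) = (a - 3)/(a + 4)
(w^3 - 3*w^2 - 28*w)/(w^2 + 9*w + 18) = w*(w^2 - 3*w - 28)/(w^2 + 9*w + 18)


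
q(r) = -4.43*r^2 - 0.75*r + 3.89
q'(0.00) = -0.75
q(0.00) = 3.89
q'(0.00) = -0.75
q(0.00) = 3.89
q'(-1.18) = 9.70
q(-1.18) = -1.39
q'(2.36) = -21.66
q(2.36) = -22.55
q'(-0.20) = 1.02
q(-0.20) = 3.86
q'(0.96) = -9.26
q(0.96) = -0.91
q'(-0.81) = 6.43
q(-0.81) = 1.59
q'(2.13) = -19.62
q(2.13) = -17.81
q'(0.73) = -7.22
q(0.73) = 0.98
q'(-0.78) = 6.16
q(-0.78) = 1.78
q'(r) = -8.86*r - 0.75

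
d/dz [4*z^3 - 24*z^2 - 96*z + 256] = 12*z^2 - 48*z - 96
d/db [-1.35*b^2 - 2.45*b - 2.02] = -2.7*b - 2.45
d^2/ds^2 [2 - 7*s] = 0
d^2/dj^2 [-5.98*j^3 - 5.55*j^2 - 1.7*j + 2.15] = -35.88*j - 11.1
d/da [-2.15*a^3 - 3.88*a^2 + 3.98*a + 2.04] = -6.45*a^2 - 7.76*a + 3.98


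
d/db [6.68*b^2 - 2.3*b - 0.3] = 13.36*b - 2.3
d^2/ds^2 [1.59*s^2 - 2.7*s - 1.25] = 3.18000000000000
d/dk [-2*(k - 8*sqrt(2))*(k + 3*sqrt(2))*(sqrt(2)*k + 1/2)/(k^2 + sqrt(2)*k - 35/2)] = 2*(-4*sqrt(2)*k^4 - 16*k^3 + 46*sqrt(2)*k^2 - 1522*k - 3631*sqrt(2))/(4*k^4 + 8*sqrt(2)*k^3 - 132*k^2 - 140*sqrt(2)*k + 1225)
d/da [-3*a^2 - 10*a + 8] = -6*a - 10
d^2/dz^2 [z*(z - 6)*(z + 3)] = 6*z - 6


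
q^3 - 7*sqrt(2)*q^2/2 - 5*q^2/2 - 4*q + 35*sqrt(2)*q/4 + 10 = (q - 5/2)*(q - 4*sqrt(2))*(q + sqrt(2)/2)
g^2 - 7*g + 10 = (g - 5)*(g - 2)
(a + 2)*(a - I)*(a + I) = a^3 + 2*a^2 + a + 2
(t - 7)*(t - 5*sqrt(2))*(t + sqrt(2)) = t^3 - 7*t^2 - 4*sqrt(2)*t^2 - 10*t + 28*sqrt(2)*t + 70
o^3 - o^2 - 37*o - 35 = (o - 7)*(o + 1)*(o + 5)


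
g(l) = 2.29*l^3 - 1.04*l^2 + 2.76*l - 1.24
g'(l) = 6.87*l^2 - 2.08*l + 2.76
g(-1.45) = -14.41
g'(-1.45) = 20.22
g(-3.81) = -153.50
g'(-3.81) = 110.41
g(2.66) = 41.84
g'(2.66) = 45.84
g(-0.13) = -1.62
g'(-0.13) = 3.15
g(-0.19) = -1.82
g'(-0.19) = 3.40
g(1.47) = 7.84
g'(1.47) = 14.55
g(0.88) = 1.94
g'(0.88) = 6.25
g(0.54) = 0.31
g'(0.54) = 3.64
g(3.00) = 59.51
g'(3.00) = 58.35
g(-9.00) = -1779.73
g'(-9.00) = 577.95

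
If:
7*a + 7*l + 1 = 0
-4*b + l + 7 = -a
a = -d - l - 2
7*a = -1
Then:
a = -1/7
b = 12/7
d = -13/7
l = 0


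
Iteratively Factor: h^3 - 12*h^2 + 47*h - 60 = (h - 4)*(h^2 - 8*h + 15) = (h - 5)*(h - 4)*(h - 3)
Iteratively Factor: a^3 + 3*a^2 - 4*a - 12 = (a + 3)*(a^2 - 4) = (a + 2)*(a + 3)*(a - 2)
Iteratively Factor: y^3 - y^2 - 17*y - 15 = (y + 3)*(y^2 - 4*y - 5) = (y - 5)*(y + 3)*(y + 1)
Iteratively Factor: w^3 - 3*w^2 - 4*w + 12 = (w - 3)*(w^2 - 4) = (w - 3)*(w + 2)*(w - 2)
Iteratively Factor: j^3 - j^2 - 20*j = (j - 5)*(j^2 + 4*j) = (j - 5)*(j + 4)*(j)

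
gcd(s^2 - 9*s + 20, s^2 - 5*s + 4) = s - 4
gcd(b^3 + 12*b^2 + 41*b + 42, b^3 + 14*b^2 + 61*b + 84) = b^2 + 10*b + 21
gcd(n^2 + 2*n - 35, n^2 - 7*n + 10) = n - 5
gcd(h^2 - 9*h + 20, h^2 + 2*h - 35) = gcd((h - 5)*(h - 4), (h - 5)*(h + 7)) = h - 5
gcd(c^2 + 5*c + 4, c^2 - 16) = c + 4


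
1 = 1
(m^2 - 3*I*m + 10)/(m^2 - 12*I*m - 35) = (m + 2*I)/(m - 7*I)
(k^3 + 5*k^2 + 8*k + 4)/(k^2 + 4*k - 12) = (k^3 + 5*k^2 + 8*k + 4)/(k^2 + 4*k - 12)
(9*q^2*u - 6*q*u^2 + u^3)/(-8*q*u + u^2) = (-9*q^2 + 6*q*u - u^2)/(8*q - u)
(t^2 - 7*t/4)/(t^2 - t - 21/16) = 4*t/(4*t + 3)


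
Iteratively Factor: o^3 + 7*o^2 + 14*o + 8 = (o + 4)*(o^2 + 3*o + 2) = (o + 2)*(o + 4)*(o + 1)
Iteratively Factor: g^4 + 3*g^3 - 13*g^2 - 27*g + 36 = (g - 3)*(g^3 + 6*g^2 + 5*g - 12) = (g - 3)*(g - 1)*(g^2 + 7*g + 12) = (g - 3)*(g - 1)*(g + 4)*(g + 3)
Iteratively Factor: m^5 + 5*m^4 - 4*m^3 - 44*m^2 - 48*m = (m + 4)*(m^4 + m^3 - 8*m^2 - 12*m) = m*(m + 4)*(m^3 + m^2 - 8*m - 12) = m*(m + 2)*(m + 4)*(m^2 - m - 6) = m*(m + 2)^2*(m + 4)*(m - 3)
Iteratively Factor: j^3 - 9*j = (j + 3)*(j^2 - 3*j) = (j - 3)*(j + 3)*(j)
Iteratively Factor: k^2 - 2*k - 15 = (k + 3)*(k - 5)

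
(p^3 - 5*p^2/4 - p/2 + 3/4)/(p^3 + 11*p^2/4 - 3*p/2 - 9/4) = (p - 1)/(p + 3)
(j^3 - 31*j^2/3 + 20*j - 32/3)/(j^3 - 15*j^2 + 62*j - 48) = (j - 4/3)/(j - 6)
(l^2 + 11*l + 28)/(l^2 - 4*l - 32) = (l + 7)/(l - 8)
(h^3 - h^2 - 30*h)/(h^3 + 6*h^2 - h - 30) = h*(h - 6)/(h^2 + h - 6)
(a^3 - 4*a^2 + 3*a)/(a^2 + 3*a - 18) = a*(a - 1)/(a + 6)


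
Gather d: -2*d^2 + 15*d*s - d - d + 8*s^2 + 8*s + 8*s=-2*d^2 + d*(15*s - 2) + 8*s^2 + 16*s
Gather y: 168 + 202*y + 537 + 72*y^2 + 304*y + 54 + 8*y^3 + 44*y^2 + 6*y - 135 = 8*y^3 + 116*y^2 + 512*y + 624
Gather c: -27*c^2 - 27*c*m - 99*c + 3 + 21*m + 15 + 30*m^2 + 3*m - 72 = -27*c^2 + c*(-27*m - 99) + 30*m^2 + 24*m - 54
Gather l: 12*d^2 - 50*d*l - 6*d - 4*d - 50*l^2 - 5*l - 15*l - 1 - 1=12*d^2 - 10*d - 50*l^2 + l*(-50*d - 20) - 2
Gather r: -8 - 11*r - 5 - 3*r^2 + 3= -3*r^2 - 11*r - 10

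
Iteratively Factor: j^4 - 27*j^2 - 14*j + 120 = (j - 2)*(j^3 + 2*j^2 - 23*j - 60) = (j - 2)*(j + 3)*(j^2 - j - 20) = (j - 5)*(j - 2)*(j + 3)*(j + 4)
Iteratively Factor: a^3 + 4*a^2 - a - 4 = (a + 4)*(a^2 - 1) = (a + 1)*(a + 4)*(a - 1)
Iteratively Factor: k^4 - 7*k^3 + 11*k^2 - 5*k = (k)*(k^3 - 7*k^2 + 11*k - 5) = k*(k - 1)*(k^2 - 6*k + 5) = k*(k - 5)*(k - 1)*(k - 1)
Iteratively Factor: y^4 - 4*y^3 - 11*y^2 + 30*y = (y - 2)*(y^3 - 2*y^2 - 15*y) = (y - 2)*(y + 3)*(y^2 - 5*y) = (y - 5)*(y - 2)*(y + 3)*(y)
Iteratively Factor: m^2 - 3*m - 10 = (m + 2)*(m - 5)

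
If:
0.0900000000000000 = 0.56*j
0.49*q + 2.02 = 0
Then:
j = 0.16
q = -4.12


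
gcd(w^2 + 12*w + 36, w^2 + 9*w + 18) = w + 6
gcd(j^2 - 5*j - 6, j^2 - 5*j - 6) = j^2 - 5*j - 6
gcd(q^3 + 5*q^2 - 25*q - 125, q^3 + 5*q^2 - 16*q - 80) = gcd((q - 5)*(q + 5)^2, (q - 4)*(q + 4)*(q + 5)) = q + 5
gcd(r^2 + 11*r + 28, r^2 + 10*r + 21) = r + 7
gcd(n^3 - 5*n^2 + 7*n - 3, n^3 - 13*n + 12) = n^2 - 4*n + 3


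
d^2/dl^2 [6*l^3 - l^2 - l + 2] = 36*l - 2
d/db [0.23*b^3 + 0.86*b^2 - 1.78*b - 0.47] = 0.69*b^2 + 1.72*b - 1.78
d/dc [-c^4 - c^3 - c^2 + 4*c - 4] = -4*c^3 - 3*c^2 - 2*c + 4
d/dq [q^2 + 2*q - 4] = 2*q + 2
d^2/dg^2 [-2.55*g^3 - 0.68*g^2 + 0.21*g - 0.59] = -15.3*g - 1.36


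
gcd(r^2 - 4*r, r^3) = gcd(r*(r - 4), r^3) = r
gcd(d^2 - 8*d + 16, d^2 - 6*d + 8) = d - 4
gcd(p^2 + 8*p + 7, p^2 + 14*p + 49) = p + 7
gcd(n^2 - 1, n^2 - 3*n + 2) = n - 1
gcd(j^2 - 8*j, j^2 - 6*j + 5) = 1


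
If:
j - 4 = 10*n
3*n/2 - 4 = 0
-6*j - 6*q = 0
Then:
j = 92/3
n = 8/3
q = -92/3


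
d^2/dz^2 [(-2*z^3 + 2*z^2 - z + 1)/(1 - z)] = 4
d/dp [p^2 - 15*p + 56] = 2*p - 15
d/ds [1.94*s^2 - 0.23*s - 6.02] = 3.88*s - 0.23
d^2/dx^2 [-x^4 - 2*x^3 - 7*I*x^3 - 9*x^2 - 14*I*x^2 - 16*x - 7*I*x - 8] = -12*x^2 - x*(12 + 42*I) - 18 - 28*I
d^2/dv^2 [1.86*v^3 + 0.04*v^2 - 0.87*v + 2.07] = 11.16*v + 0.08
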